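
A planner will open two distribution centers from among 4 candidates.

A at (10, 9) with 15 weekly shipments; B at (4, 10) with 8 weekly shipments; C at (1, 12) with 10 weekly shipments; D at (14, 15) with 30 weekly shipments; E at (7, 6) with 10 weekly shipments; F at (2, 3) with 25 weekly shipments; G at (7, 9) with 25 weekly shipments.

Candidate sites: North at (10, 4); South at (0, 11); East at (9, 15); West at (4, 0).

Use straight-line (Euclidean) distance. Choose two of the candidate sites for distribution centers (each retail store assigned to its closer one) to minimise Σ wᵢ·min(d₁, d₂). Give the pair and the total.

Evaluate every pair (each demand assigned to the nearer of the two):
  {East, West}: total = 698.6
  {South, East}: total = 738.7
  {North, East}: total = 750.4
  {North, South}: total = 856.7
  {North, West}: total = 886.4
  {South, West}: total = 976.1
Best pair: {East, West} with total 698.6.

{East, West}, total 698.6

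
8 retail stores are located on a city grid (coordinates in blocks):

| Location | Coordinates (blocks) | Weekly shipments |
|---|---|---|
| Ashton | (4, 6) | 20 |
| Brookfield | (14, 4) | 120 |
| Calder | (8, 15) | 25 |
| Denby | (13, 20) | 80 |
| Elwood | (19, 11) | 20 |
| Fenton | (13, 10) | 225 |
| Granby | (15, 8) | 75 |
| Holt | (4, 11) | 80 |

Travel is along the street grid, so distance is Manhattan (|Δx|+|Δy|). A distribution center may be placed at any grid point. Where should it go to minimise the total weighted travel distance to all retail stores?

(13, 10)

Manhattan distance separates: Σwᵢ(|x−xᵢ|+|y−yᵢ|) = Σwᵢ|x−xᵢ| + Σwᵢ|y−yᵢ|, so x and y are optimised independently as 1-D weighted medians.
Total weight W = 645; half = 322.5.
x-coordinate, sorted with cumulative weight:
  x=4 (Ashton, w=20) cum 20
  x=4 (Holt, w=80) cum 100
  x=8 (Calder, w=25) cum 125
  x=13 (Denby, w=80) cum 205
  x=13 (Fenton, w=225) cum 430  ← median
  x=14 (Brookfield, w=120) cum 550
  x=15 (Granby, w=75) cum 625
  x=19 (Elwood, w=20) cum 645
⇒ x* = 13
y-coordinate, sorted with cumulative weight:
  y=4 (Brookfield, w=120) cum 120
  y=6 (Ashton, w=20) cum 140
  y=8 (Granby, w=75) cum 215
  y=10 (Fenton, w=225) cum 440  ← median
  y=11 (Elwood, w=20) cum 460
  y=11 (Holt, w=80) cum 540
  y=15 (Calder, w=25) cum 565
  y=20 (Denby, w=80) cum 645
⇒ y* = 10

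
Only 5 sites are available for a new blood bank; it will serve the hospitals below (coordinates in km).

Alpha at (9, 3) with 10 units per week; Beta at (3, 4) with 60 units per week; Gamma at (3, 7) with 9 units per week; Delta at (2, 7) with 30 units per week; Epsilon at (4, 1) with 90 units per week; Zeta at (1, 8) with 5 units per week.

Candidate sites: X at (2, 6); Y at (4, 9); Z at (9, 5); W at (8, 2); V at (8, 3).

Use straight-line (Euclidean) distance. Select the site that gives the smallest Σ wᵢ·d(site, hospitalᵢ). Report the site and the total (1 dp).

X, total 748.9 km

Total weighted distance at each candidate:
  X (2, 6): total = 748.9
  Y (4, 9): total = 1224.8
  Z (9, 5): total = 1279.3
  W (8, 2): total = 1052.4
  V (8, 3): total = 1035.4
Minimum is at X with total 748.9 km.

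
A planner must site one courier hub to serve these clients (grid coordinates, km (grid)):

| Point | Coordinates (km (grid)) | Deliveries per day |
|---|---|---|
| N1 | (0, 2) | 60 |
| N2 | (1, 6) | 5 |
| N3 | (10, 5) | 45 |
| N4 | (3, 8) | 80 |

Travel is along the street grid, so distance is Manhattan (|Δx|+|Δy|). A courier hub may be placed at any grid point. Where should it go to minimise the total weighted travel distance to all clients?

(3, 5)

Manhattan distance separates: Σwᵢ(|x−xᵢ|+|y−yᵢ|) = Σwᵢ|x−xᵢ| + Σwᵢ|y−yᵢ|, so x and y are optimised independently as 1-D weighted medians.
Total weight W = 190; half = 95.
x-coordinate, sorted with cumulative weight:
  x=0 (N1, w=60) cum 60
  x=1 (N2, w=5) cum 65
  x=3 (N4, w=80) cum 145  ← median
  x=10 (N3, w=45) cum 190
⇒ x* = 3
y-coordinate, sorted with cumulative weight:
  y=2 (N1, w=60) cum 60
  y=5 (N3, w=45) cum 105  ← median
  y=6 (N2, w=5) cum 110
  y=8 (N4, w=80) cum 190
⇒ y* = 5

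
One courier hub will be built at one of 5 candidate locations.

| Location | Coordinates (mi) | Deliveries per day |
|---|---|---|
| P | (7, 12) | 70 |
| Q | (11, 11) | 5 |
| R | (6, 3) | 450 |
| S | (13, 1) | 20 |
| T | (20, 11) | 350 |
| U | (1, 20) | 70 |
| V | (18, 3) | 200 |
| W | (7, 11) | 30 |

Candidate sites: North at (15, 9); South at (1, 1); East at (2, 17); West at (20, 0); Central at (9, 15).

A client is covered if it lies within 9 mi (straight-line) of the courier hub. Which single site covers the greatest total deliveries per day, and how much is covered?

North, covering 675

Coverage radius r = 9 mi; a point is covered iff (Δx)²+(Δy)² ≤ 9² = 81.
  North (15, 9): covers {P, Q, S, T, V, W} → 675
  South (1, 1): covers {R} → 450
  East (2, 17): covers {P, U, W} → 170
  West (20, 0): covers {S, V} → 220
  Central (9, 15): covers {P, Q, W} → 105
Maximum coverage at North: 675 deliveries per day.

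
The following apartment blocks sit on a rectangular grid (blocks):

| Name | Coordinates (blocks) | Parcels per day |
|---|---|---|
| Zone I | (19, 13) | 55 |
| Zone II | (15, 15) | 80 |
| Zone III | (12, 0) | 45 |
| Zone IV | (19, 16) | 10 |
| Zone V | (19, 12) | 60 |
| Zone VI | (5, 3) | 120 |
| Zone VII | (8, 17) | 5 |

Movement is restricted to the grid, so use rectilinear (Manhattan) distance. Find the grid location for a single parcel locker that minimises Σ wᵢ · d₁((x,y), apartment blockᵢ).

(15, 12)

Manhattan distance separates: Σwᵢ(|x−xᵢ|+|y−yᵢ|) = Σwᵢ|x−xᵢ| + Σwᵢ|y−yᵢ|, so x and y are optimised independently as 1-D weighted medians.
Total weight W = 375; half = 187.5.
x-coordinate, sorted with cumulative weight:
  x=5 (Zone VI, w=120) cum 120
  x=8 (Zone VII, w=5) cum 125
  x=12 (Zone III, w=45) cum 170
  x=15 (Zone II, w=80) cum 250  ← median
  x=19 (Zone I, w=55) cum 305
  x=19 (Zone IV, w=10) cum 315
  x=19 (Zone V, w=60) cum 375
⇒ x* = 15
y-coordinate, sorted with cumulative weight:
  y=0 (Zone III, w=45) cum 45
  y=3 (Zone VI, w=120) cum 165
  y=12 (Zone V, w=60) cum 225  ← median
  y=13 (Zone I, w=55) cum 280
  y=15 (Zone II, w=80) cum 360
  y=16 (Zone IV, w=10) cum 370
  y=17 (Zone VII, w=5) cum 375
⇒ y* = 12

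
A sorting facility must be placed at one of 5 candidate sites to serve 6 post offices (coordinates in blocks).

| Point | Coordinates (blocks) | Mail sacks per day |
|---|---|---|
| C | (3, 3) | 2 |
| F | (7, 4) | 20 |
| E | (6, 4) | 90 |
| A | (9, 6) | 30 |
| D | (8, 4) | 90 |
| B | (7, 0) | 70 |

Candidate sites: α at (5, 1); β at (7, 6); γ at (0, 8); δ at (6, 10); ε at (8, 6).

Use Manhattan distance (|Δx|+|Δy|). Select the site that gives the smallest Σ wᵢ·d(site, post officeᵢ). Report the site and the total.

β, total 1074 blocks

Total weighted distance at each candidate:
  α (5, 1): total = 1488
  β (7, 6): total = 1074
  γ (0, 8): total = 3596
  δ (6, 10): total = 2400
  ε (8, 6): total = 1136
Minimum is at β with total 1074 blocks.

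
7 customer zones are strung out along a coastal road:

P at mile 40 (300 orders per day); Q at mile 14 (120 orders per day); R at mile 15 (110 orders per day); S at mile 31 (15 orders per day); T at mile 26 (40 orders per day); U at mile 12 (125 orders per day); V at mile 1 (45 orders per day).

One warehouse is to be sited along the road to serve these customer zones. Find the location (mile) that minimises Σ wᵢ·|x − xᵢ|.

x = 15

For a sum of weighted absolute distances on a line, the optimum is the weighted median (not the mean). Total weight W = 755; half-weight = 377.5.
Sort by position and accumulate weight:
  mile 1 (V, w=45) → cum 45
  mile 12 (U, w=125) → cum 170
  mile 14 (Q, w=120) → cum 290
  mile 15 (R, w=110) → cum 400  ≥ 377.5 → median here
  mile 26 (T, w=40) → cum 440
  mile 31 (S, w=15) → cum 455
  mile 40 (P, w=300) → cum 755
Optimal location: mile 15.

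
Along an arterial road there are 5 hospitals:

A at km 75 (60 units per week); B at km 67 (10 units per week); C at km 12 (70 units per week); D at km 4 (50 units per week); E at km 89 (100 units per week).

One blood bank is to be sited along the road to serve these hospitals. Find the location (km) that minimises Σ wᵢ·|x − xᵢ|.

For a sum of weighted absolute distances on a line, the optimum is the weighted median (not the mean). Total weight W = 290; half-weight = 145.
Sort by position and accumulate weight:
  km 4 (D, w=50) → cum 50
  km 12 (C, w=70) → cum 120
  km 67 (B, w=10) → cum 130
  km 75 (A, w=60) → cum 190  ≥ 145 → median here
  km 89 (E, w=100) → cum 290
Optimal location: km 75.

x = 75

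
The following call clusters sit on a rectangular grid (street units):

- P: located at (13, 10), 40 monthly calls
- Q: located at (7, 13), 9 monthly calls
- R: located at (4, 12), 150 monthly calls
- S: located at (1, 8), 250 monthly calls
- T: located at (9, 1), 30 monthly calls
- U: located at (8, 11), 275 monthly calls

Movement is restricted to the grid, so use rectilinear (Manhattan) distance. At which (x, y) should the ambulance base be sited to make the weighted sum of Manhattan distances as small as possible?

(4, 11)

Manhattan distance separates: Σwᵢ(|x−xᵢ|+|y−yᵢ|) = Σwᵢ|x−xᵢ| + Σwᵢ|y−yᵢ|, so x and y are optimised independently as 1-D weighted medians.
Total weight W = 754; half = 377.
x-coordinate, sorted with cumulative weight:
  x=1 (S, w=250) cum 250
  x=4 (R, w=150) cum 400  ← median
  x=7 (Q, w=9) cum 409
  x=8 (U, w=275) cum 684
  x=9 (T, w=30) cum 714
  x=13 (P, w=40) cum 754
⇒ x* = 4
y-coordinate, sorted with cumulative weight:
  y=1 (T, w=30) cum 30
  y=8 (S, w=250) cum 280
  y=10 (P, w=40) cum 320
  y=11 (U, w=275) cum 595  ← median
  y=12 (R, w=150) cum 745
  y=13 (Q, w=9) cum 754
⇒ y* = 11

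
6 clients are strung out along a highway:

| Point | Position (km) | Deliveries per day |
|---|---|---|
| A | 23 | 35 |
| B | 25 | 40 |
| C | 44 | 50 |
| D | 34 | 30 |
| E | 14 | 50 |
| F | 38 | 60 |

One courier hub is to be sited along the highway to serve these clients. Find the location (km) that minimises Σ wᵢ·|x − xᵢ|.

x = 34

For a sum of weighted absolute distances on a line, the optimum is the weighted median (not the mean). Total weight W = 265; half-weight = 132.5.
Sort by position and accumulate weight:
  km 14 (E, w=50) → cum 50
  km 23 (A, w=35) → cum 85
  km 25 (B, w=40) → cum 125
  km 34 (D, w=30) → cum 155  ≥ 132.5 → median here
  km 38 (F, w=60) → cum 215
  km 44 (C, w=50) → cum 265
Optimal location: km 34.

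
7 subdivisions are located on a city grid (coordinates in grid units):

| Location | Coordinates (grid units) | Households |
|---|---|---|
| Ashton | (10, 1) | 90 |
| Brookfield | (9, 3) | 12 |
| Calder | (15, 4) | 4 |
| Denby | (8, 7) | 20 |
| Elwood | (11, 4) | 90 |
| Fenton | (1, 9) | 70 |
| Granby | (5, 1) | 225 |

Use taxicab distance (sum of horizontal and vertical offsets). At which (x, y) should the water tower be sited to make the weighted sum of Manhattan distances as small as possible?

Manhattan distance separates: Σwᵢ(|x−xᵢ|+|y−yᵢ|) = Σwᵢ|x−xᵢ| + Σwᵢ|y−yᵢ|, so x and y are optimised independently as 1-D weighted medians.
Total weight W = 511; half = 255.5.
x-coordinate, sorted with cumulative weight:
  x=1 (Fenton, w=70) cum 70
  x=5 (Granby, w=225) cum 295  ← median
  x=8 (Denby, w=20) cum 315
  x=9 (Brookfield, w=12) cum 327
  x=10 (Ashton, w=90) cum 417
  x=11 (Elwood, w=90) cum 507
  x=15 (Calder, w=4) cum 511
⇒ x* = 5
y-coordinate, sorted with cumulative weight:
  y=1 (Ashton, w=90) cum 90
  y=1 (Granby, w=225) cum 315  ← median
  y=3 (Brookfield, w=12) cum 327
  y=4 (Calder, w=4) cum 331
  y=4 (Elwood, w=90) cum 421
  y=7 (Denby, w=20) cum 441
  y=9 (Fenton, w=70) cum 511
⇒ y* = 1

(5, 1)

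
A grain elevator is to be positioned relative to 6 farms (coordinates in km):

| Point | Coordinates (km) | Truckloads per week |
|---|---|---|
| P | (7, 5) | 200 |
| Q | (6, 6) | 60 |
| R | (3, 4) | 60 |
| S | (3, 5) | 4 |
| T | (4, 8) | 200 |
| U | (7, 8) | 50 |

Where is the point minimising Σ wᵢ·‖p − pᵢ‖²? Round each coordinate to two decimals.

(5.40, 6.31)

The minimiser of Σwᵢ‖p−pᵢ‖² is the weighted centroid p* = (Σwᵢpᵢ)/(Σwᵢ).
Σwᵢ = 574.
Σwᵢxᵢ = 200·7 + 60·6 + 60·3 + 4·3 + 200·4 + 50·7 = 3102.
Σwᵢyᵢ = 200·5 + 60·6 + 60·4 + 4·5 + 200·8 + 50·8 = 3620.
x* = 3102/574 = 5.40, y* = 3620/574 = 6.31.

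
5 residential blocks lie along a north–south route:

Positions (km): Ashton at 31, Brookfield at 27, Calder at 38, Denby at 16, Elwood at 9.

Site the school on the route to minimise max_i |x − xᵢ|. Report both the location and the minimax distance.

location 23.5, max distance 14.5

The 1-center on a line is the midpoint of the two extreme points: leftmost at 9, rightmost at 38.
Optimal location = (9 + 38)/2 = 23.5; maximum distance = (38 − 9)/2 = 14.5.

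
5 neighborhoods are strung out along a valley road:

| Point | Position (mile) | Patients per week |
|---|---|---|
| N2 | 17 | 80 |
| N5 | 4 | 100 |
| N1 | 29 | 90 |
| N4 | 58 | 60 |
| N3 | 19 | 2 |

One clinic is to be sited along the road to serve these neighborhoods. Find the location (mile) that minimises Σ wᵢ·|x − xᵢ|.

For a sum of weighted absolute distances on a line, the optimum is the weighted median (not the mean). Total weight W = 332; half-weight = 166.
Sort by position and accumulate weight:
  mile 4 (N5, w=100) → cum 100
  mile 17 (N2, w=80) → cum 180  ≥ 166 → median here
  mile 19 (N3, w=2) → cum 182
  mile 29 (N1, w=90) → cum 272
  mile 58 (N4, w=60) → cum 332
Optimal location: mile 17.

x = 17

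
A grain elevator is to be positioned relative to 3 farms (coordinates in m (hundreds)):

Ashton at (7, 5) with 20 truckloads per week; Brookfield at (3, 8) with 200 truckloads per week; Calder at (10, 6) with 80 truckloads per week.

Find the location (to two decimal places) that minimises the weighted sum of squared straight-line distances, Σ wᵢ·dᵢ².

(5.13, 7.27)

The minimiser of Σwᵢ‖p−pᵢ‖² is the weighted centroid p* = (Σwᵢpᵢ)/(Σwᵢ).
Σwᵢ = 300.
Σwᵢxᵢ = 20·7 + 200·3 + 80·10 = 1540.
Σwᵢyᵢ = 20·5 + 200·8 + 80·6 = 2180.
x* = 1540/300 = 5.13, y* = 2180/300 = 7.27.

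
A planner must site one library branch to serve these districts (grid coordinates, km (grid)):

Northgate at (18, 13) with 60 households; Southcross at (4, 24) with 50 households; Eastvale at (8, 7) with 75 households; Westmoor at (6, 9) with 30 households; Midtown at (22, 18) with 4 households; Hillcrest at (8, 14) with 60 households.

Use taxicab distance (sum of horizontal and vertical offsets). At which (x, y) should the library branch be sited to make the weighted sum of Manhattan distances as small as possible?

(8, 13)

Manhattan distance separates: Σwᵢ(|x−xᵢ|+|y−yᵢ|) = Σwᵢ|x−xᵢ| + Σwᵢ|y−yᵢ|, so x and y are optimised independently as 1-D weighted medians.
Total weight W = 279; half = 139.5.
x-coordinate, sorted with cumulative weight:
  x=4 (Southcross, w=50) cum 50
  x=6 (Westmoor, w=30) cum 80
  x=8 (Eastvale, w=75) cum 155  ← median
  x=8 (Hillcrest, w=60) cum 215
  x=18 (Northgate, w=60) cum 275
  x=22 (Midtown, w=4) cum 279
⇒ x* = 8
y-coordinate, sorted with cumulative weight:
  y=7 (Eastvale, w=75) cum 75
  y=9 (Westmoor, w=30) cum 105
  y=13 (Northgate, w=60) cum 165  ← median
  y=14 (Hillcrest, w=60) cum 225
  y=18 (Midtown, w=4) cum 229
  y=24 (Southcross, w=50) cum 279
⇒ y* = 13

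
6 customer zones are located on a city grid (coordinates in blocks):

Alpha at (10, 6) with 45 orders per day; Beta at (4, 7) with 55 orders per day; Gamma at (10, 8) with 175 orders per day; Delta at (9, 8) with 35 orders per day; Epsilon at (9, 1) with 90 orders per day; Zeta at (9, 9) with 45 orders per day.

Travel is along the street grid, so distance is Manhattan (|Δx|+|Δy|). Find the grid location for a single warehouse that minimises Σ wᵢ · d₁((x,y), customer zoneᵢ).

(9, 8)

Manhattan distance separates: Σwᵢ(|x−xᵢ|+|y−yᵢ|) = Σwᵢ|x−xᵢ| + Σwᵢ|y−yᵢ|, so x and y are optimised independently as 1-D weighted medians.
Total weight W = 445; half = 222.5.
x-coordinate, sorted with cumulative weight:
  x=4 (Beta, w=55) cum 55
  x=9 (Delta, w=35) cum 90
  x=9 (Epsilon, w=90) cum 180
  x=9 (Zeta, w=45) cum 225  ← median
  x=10 (Alpha, w=45) cum 270
  x=10 (Gamma, w=175) cum 445
⇒ x* = 9
y-coordinate, sorted with cumulative weight:
  y=1 (Epsilon, w=90) cum 90
  y=6 (Alpha, w=45) cum 135
  y=7 (Beta, w=55) cum 190
  y=8 (Gamma, w=175) cum 365  ← median
  y=8 (Delta, w=35) cum 400
  y=9 (Zeta, w=45) cum 445
⇒ y* = 8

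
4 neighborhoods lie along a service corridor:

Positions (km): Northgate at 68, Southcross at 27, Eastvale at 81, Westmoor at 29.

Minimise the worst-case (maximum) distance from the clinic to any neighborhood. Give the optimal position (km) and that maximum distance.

location 54, max distance 27

The 1-center on a line is the midpoint of the two extreme points: leftmost at 27, rightmost at 81.
Optimal location = (27 + 81)/2 = 54; maximum distance = (81 − 27)/2 = 27.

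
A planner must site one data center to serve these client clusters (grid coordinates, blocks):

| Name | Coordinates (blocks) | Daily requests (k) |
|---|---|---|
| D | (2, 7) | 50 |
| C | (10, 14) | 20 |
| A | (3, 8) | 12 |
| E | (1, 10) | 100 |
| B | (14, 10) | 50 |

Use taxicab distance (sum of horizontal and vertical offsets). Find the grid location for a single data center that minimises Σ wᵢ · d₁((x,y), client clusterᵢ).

Manhattan distance separates: Σwᵢ(|x−xᵢ|+|y−yᵢ|) = Σwᵢ|x−xᵢ| + Σwᵢ|y−yᵢ|, so x and y are optimised independently as 1-D weighted medians.
Total weight W = 232; half = 116.
x-coordinate, sorted with cumulative weight:
  x=1 (E, w=100) cum 100
  x=2 (D, w=50) cum 150  ← median
  x=3 (A, w=12) cum 162
  x=10 (C, w=20) cum 182
  x=14 (B, w=50) cum 232
⇒ x* = 2
y-coordinate, sorted with cumulative weight:
  y=7 (D, w=50) cum 50
  y=8 (A, w=12) cum 62
  y=10 (E, w=100) cum 162  ← median
  y=10 (B, w=50) cum 212
  y=14 (C, w=20) cum 232
⇒ y* = 10

(2, 10)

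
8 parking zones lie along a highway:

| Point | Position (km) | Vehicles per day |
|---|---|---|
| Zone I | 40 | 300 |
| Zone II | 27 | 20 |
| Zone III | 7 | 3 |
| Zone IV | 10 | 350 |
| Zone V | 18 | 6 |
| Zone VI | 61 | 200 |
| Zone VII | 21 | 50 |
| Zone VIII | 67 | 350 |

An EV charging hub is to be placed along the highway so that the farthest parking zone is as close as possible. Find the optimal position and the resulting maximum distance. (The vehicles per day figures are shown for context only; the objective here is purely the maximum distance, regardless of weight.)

location 37, max distance 30

The 1-center on a line is the midpoint of the two extreme points: leftmost at 7, rightmost at 67.
Optimal location = (7 + 67)/2 = 37; maximum distance = (67 − 7)/2 = 30.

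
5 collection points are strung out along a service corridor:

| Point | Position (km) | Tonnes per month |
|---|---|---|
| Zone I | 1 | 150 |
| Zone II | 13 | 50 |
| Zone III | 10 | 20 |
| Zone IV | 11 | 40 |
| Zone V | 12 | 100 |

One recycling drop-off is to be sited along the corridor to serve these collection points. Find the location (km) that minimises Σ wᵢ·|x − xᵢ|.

For a sum of weighted absolute distances on a line, the optimum is the weighted median (not the mean). Total weight W = 360; half-weight = 180.
Sort by position and accumulate weight:
  km 1 (Zone I, w=150) → cum 150
  km 10 (Zone III, w=20) → cum 170
  km 11 (Zone IV, w=40) → cum 210  ≥ 180 → median here
  km 12 (Zone V, w=100) → cum 310
  km 13 (Zone II, w=50) → cum 360
Optimal location: km 11.

x = 11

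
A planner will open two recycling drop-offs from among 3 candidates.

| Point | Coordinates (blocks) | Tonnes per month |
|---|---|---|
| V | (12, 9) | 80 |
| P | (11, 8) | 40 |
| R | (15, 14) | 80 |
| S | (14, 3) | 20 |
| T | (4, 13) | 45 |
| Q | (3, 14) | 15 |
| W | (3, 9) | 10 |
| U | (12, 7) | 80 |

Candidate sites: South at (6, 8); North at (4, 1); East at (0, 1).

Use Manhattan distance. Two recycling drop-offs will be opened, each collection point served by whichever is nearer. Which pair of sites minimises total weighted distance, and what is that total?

Evaluate every pair (each demand assigned to the nearer of the two):
  {South, North}: total = 3250
  {South, East}: total = 3270
  {North, East}: total = 5960
Best pair: {South, North} with total 3250.

{South, North}, total 3250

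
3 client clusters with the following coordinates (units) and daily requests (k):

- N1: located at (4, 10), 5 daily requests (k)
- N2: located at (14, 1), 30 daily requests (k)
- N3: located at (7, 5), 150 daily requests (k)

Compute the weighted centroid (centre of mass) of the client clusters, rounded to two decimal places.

(8.05, 4.49)

The minimiser of Σwᵢ‖p−pᵢ‖² is the weighted centroid p* = (Σwᵢpᵢ)/(Σwᵢ).
Σwᵢ = 185.
Σwᵢxᵢ = 5·4 + 30·14 + 150·7 = 1490.
Σwᵢyᵢ = 5·10 + 30·1 + 150·5 = 830.
x* = 1490/185 = 8.05, y* = 830/185 = 4.49.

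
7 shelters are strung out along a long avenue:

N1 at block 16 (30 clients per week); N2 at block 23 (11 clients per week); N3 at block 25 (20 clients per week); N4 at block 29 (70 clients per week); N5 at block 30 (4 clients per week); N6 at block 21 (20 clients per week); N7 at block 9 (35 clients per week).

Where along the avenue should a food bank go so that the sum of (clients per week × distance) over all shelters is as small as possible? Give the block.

For a sum of weighted absolute distances on a line, the optimum is the weighted median (not the mean). Total weight W = 190; half-weight = 95.
Sort by position and accumulate weight:
  block 9 (N7, w=35) → cum 35
  block 16 (N1, w=30) → cum 65
  block 21 (N6, w=20) → cum 85
  block 23 (N2, w=11) → cum 96  ≥ 95 → median here
  block 25 (N3, w=20) → cum 116
  block 29 (N4, w=70) → cum 186
  block 30 (N5, w=4) → cum 190
Optimal location: block 23.

x = 23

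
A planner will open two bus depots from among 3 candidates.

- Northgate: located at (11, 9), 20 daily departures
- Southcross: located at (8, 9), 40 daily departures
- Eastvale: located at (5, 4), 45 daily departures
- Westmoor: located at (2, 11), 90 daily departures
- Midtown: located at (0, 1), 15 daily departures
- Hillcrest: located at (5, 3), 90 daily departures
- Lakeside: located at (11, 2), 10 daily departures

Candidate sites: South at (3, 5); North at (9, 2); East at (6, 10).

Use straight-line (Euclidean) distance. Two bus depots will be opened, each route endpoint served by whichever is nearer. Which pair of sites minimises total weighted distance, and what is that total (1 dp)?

{South, East}, total 1078.1

Evaluate every pair (each demand assigned to the nearer of the two):
  {South, East}: total = 1078.1
  {North, East}: total = 1290.7
  {South, North}: total = 1399.4
Best pair: {South, East} with total 1078.1.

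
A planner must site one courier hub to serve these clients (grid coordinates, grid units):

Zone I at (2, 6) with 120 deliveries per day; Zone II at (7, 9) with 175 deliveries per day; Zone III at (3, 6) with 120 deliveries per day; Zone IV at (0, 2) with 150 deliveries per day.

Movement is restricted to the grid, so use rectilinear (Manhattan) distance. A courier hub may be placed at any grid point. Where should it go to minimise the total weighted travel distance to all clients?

Manhattan distance separates: Σwᵢ(|x−xᵢ|+|y−yᵢ|) = Σwᵢ|x−xᵢ| + Σwᵢ|y−yᵢ|, so x and y are optimised independently as 1-D weighted medians.
Total weight W = 565; half = 282.5.
x-coordinate, sorted with cumulative weight:
  x=0 (Zone IV, w=150) cum 150
  x=2 (Zone I, w=120) cum 270
  x=3 (Zone III, w=120) cum 390  ← median
  x=7 (Zone II, w=175) cum 565
⇒ x* = 3
y-coordinate, sorted with cumulative weight:
  y=2 (Zone IV, w=150) cum 150
  y=6 (Zone I, w=120) cum 270
  y=6 (Zone III, w=120) cum 390  ← median
  y=9 (Zone II, w=175) cum 565
⇒ y* = 6

(3, 6)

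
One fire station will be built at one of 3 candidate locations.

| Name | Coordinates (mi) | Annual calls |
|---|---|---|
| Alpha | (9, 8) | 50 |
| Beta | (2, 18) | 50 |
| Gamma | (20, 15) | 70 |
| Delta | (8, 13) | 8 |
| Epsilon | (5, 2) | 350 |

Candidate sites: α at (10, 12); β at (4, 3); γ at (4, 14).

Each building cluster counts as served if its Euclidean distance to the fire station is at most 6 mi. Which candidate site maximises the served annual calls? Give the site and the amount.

Coverage radius r = 6 mi; a point is covered iff (Δx)²+(Δy)² ≤ 6² = 36.
  α (10, 12): covers {Alpha, Delta} → 58
  β (4, 3): covers {Epsilon} → 350
  γ (4, 14): covers {Beta, Delta} → 58
Maximum coverage at β: 350 annual calls.

β, covering 350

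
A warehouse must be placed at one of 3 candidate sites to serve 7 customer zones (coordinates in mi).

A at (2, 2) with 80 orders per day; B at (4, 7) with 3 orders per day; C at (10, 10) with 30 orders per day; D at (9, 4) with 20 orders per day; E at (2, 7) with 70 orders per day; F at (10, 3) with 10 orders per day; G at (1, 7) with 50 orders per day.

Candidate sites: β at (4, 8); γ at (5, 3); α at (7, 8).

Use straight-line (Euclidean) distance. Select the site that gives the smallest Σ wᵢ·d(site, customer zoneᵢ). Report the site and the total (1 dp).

β, total 1219.5 mi

Total weighted distance at each candidate:
  β (4, 8): total = 1219.5
  γ (5, 3): total = 1288.7
  α (7, 8): total = 1551.3
Minimum is at β with total 1219.5 mi.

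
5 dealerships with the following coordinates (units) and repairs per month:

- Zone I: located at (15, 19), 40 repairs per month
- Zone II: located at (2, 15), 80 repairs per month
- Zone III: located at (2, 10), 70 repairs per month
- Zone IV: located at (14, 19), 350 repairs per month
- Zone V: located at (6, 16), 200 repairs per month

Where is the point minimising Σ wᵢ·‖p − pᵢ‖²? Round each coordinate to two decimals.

The minimiser of Σwᵢ‖p−pᵢ‖² is the weighted centroid p* = (Σwᵢpᵢ)/(Σwᵢ).
Σwᵢ = 740.
Σwᵢxᵢ = 40·15 + 80·2 + 70·2 + 350·14 + 200·6 = 7000.
Σwᵢyᵢ = 40·19 + 80·15 + 70·10 + 350·19 + 200·16 = 12510.
x* = 7000/740 = 9.46, y* = 12510/740 = 16.91.

(9.46, 16.91)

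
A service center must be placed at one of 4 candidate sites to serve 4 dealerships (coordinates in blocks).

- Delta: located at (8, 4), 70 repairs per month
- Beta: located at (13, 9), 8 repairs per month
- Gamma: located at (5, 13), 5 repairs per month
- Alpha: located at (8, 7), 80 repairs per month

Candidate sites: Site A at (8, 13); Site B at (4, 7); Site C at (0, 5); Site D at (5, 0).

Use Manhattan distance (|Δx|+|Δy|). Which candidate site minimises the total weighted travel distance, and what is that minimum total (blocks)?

Site B, total 933 blocks

Total weighted distance at each candidate:
  Site A (8, 13): total = 1197
  Site B (4, 7): total = 933
  Site C (0, 5): total = 1631
  Site D (5, 0): total = 1491
Minimum is at Site B with total 933 blocks.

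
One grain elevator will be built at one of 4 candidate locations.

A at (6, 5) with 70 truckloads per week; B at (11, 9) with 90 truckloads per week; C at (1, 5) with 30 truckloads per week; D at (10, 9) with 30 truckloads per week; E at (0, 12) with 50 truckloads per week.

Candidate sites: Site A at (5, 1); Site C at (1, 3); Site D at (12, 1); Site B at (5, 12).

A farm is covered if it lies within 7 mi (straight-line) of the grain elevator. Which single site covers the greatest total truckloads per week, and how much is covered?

Site B, covering 170

Coverage radius r = 7 mi; a point is covered iff (Δx)²+(Δy)² ≤ 7² = 49.
  Site A (5, 1): covers {A, C} → 100
  Site C (1, 3): covers {A, C} → 100
  Site D (12, 1): covers {none} → 0
  Site B (5, 12): covers {B, D, E} → 170
Maximum coverage at Site B: 170 truckloads per week.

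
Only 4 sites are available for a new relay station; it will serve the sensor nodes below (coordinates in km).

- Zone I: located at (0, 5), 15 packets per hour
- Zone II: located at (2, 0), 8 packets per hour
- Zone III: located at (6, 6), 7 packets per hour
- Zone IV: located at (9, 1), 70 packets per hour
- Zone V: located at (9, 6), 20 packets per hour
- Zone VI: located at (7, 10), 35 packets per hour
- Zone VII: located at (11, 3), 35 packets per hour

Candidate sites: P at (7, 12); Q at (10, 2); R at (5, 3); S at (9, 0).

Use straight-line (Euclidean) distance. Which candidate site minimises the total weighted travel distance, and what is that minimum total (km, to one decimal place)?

Total weighted distance at each candidate:
  P (7, 12): total = 1618.9
  Q (10, 2): total = 792.2
  R (5, 3): total = 1014.7
  S (9, 0): total = 930.5
Minimum is at Q with total 792.2 km.

Q, total 792.2 km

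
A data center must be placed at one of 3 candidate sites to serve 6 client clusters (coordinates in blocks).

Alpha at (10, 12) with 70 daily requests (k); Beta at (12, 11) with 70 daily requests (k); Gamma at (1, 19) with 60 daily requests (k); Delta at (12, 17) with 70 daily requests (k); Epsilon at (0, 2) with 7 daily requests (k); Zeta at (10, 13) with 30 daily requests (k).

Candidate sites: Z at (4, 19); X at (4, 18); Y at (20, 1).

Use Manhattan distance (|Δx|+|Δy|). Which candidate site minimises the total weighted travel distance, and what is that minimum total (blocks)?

X, total 3230 blocks

Total weighted distance at each candidate:
  Z (4, 19): total = 3417
  X (4, 18): total = 3230
  Y (20, 1): total = 7437
Minimum is at X with total 3230 blocks.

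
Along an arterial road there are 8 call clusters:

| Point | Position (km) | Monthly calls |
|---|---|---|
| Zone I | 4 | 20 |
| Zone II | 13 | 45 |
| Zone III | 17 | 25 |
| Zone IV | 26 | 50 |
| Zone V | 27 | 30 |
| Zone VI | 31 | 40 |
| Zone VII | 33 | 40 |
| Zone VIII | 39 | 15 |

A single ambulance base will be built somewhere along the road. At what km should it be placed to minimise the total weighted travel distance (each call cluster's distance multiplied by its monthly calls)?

x = 26

For a sum of weighted absolute distances on a line, the optimum is the weighted median (not the mean). Total weight W = 265; half-weight = 132.5.
Sort by position and accumulate weight:
  km 4 (Zone I, w=20) → cum 20
  km 13 (Zone II, w=45) → cum 65
  km 17 (Zone III, w=25) → cum 90
  km 26 (Zone IV, w=50) → cum 140  ≥ 132.5 → median here
  km 27 (Zone V, w=30) → cum 170
  km 31 (Zone VI, w=40) → cum 210
  km 33 (Zone VII, w=40) → cum 250
  km 39 (Zone VIII, w=15) → cum 265
Optimal location: km 26.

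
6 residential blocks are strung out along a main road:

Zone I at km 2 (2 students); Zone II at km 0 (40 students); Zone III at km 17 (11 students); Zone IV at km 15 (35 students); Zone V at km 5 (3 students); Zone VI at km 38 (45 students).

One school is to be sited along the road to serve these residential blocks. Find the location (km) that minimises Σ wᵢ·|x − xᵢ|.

x = 15

For a sum of weighted absolute distances on a line, the optimum is the weighted median (not the mean). Total weight W = 136; half-weight = 68.
Sort by position and accumulate weight:
  km 0 (Zone II, w=40) → cum 40
  km 2 (Zone I, w=2) → cum 42
  km 5 (Zone V, w=3) → cum 45
  km 15 (Zone IV, w=35) → cum 80  ≥ 68 → median here
  km 17 (Zone III, w=11) → cum 91
  km 38 (Zone VI, w=45) → cum 136
Optimal location: km 15.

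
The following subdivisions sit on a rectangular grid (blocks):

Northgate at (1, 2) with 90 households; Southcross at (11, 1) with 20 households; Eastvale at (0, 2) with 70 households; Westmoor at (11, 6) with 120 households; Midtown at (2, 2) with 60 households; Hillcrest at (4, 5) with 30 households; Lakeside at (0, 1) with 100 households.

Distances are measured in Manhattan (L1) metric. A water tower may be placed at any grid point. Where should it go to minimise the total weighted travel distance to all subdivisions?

(1, 2)

Manhattan distance separates: Σwᵢ(|x−xᵢ|+|y−yᵢ|) = Σwᵢ|x−xᵢ| + Σwᵢ|y−yᵢ|, so x and y are optimised independently as 1-D weighted medians.
Total weight W = 490; half = 245.
x-coordinate, sorted with cumulative weight:
  x=0 (Eastvale, w=70) cum 70
  x=0 (Lakeside, w=100) cum 170
  x=1 (Northgate, w=90) cum 260  ← median
  x=2 (Midtown, w=60) cum 320
  x=4 (Hillcrest, w=30) cum 350
  x=11 (Southcross, w=20) cum 370
  x=11 (Westmoor, w=120) cum 490
⇒ x* = 1
y-coordinate, sorted with cumulative weight:
  y=1 (Southcross, w=20) cum 20
  y=1 (Lakeside, w=100) cum 120
  y=2 (Northgate, w=90) cum 210
  y=2 (Eastvale, w=70) cum 280  ← median
  y=2 (Midtown, w=60) cum 340
  y=5 (Hillcrest, w=30) cum 370
  y=6 (Westmoor, w=120) cum 490
⇒ y* = 2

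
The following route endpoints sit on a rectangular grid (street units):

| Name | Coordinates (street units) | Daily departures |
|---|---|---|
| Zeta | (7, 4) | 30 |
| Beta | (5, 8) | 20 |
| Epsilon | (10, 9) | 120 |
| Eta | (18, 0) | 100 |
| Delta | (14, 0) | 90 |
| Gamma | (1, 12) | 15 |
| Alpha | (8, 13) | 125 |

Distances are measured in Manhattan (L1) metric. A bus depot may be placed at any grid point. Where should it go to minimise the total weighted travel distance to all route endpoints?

Manhattan distance separates: Σwᵢ(|x−xᵢ|+|y−yᵢ|) = Σwᵢ|x−xᵢ| + Σwᵢ|y−yᵢ|, so x and y are optimised independently as 1-D weighted medians.
Total weight W = 500; half = 250.
x-coordinate, sorted with cumulative weight:
  x=1 (Gamma, w=15) cum 15
  x=5 (Beta, w=20) cum 35
  x=7 (Zeta, w=30) cum 65
  x=8 (Alpha, w=125) cum 190
  x=10 (Epsilon, w=120) cum 310  ← median
  x=14 (Delta, w=90) cum 400
  x=18 (Eta, w=100) cum 500
⇒ x* = 10
y-coordinate, sorted with cumulative weight:
  y=0 (Eta, w=100) cum 100
  y=0 (Delta, w=90) cum 190
  y=4 (Zeta, w=30) cum 220
  y=8 (Beta, w=20) cum 240
  y=9 (Epsilon, w=120) cum 360  ← median
  y=12 (Gamma, w=15) cum 375
  y=13 (Alpha, w=125) cum 500
⇒ y* = 9

(10, 9)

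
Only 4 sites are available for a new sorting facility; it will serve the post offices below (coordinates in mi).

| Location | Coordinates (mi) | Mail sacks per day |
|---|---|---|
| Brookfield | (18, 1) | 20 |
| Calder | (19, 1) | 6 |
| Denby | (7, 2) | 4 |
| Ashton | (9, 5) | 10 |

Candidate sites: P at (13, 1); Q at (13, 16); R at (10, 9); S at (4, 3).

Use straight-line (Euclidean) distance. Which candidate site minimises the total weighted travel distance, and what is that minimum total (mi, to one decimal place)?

P, total 216.9 mi

Total weighted distance at each candidate:
  P (13, 1): total = 216.9
  Q (13, 16): total = 591.1
  R (10, 9): total = 370.2
  S (4, 3): total = 440.1
Minimum is at P with total 216.9 mi.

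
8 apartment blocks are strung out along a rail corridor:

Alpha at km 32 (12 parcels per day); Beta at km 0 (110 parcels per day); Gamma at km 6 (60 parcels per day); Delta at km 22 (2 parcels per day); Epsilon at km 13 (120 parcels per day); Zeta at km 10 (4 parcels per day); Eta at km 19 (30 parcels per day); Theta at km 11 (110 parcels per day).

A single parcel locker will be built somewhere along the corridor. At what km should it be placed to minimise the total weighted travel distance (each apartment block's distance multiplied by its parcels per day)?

For a sum of weighted absolute distances on a line, the optimum is the weighted median (not the mean). Total weight W = 448; half-weight = 224.
Sort by position and accumulate weight:
  km 0 (Beta, w=110) → cum 110
  km 6 (Gamma, w=60) → cum 170
  km 10 (Zeta, w=4) → cum 174
  km 11 (Theta, w=110) → cum 284  ≥ 224 → median here
  km 13 (Epsilon, w=120) → cum 404
  km 19 (Eta, w=30) → cum 434
  km 22 (Delta, w=2) → cum 436
  km 32 (Alpha, w=12) → cum 448
Optimal location: km 11.

x = 11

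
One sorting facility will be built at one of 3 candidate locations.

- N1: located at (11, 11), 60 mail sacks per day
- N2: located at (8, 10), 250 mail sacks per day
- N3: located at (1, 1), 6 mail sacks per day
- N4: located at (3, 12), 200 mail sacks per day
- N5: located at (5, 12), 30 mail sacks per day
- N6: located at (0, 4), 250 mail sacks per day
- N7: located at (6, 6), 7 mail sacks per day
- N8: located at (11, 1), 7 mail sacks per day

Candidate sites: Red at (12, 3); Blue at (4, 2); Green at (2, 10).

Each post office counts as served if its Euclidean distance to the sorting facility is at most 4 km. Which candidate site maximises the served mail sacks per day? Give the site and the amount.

Coverage radius r = 4 km; a point is covered iff (Δx)²+(Δy)² ≤ 4² = 16.
  Red (12, 3): covers {N8} → 7
  Blue (4, 2): covers {N3} → 6
  Green (2, 10): covers {N4, N5} → 230
Maximum coverage at Green: 230 mail sacks per day.

Green, covering 230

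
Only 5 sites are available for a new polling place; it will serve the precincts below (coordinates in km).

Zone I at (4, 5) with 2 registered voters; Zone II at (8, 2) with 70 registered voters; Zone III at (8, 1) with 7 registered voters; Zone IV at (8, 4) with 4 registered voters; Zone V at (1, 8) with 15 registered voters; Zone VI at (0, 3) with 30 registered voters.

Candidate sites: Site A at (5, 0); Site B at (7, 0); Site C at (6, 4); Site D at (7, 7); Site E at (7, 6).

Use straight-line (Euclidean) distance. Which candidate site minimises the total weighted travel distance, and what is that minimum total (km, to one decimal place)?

Site C, total 514.2 km

Total weighted distance at each candidate:
  Site A (5, 0): total = 613.8
  Site B (7, 0): total = 573.1
  Site C (6, 4): total = 514.2
  Site D (7, 7): total = 752.5
  Site E (7, 6): total = 662.9
Minimum is at Site C with total 514.2 km.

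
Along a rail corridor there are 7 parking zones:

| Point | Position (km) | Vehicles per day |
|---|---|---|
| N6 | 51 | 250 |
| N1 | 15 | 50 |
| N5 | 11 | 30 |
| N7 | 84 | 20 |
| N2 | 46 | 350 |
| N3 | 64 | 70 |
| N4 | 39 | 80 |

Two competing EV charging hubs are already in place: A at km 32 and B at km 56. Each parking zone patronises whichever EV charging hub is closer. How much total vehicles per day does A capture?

The indifferent point is the midpoint (32+56)/2 = 44; parking zones left of it (closer to A at 32) go to A, those right go to B.
  N5 at 11 (w=30) → A
  N1 at 15 (w=50) → A
  N4 at 39 (w=80) → A
  N2 at 46 (w=350) → B
  N6 at 51 (w=250) → B
  N3 at 64 (w=70) → B
  N7 at 84 (w=20) → B
A captures 160; B captures 690.

160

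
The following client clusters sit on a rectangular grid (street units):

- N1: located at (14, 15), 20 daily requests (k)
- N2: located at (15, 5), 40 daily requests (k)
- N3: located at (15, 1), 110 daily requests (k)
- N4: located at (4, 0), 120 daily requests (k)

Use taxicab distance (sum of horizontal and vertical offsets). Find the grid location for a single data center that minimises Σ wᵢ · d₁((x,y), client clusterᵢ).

(15, 1)

Manhattan distance separates: Σwᵢ(|x−xᵢ|+|y−yᵢ|) = Σwᵢ|x−xᵢ| + Σwᵢ|y−yᵢ|, so x and y are optimised independently as 1-D weighted medians.
Total weight W = 290; half = 145.
x-coordinate, sorted with cumulative weight:
  x=4 (N4, w=120) cum 120
  x=14 (N1, w=20) cum 140
  x=15 (N2, w=40) cum 180  ← median
  x=15 (N3, w=110) cum 290
⇒ x* = 15
y-coordinate, sorted with cumulative weight:
  y=0 (N4, w=120) cum 120
  y=1 (N3, w=110) cum 230  ← median
  y=5 (N2, w=40) cum 270
  y=15 (N1, w=20) cum 290
⇒ y* = 1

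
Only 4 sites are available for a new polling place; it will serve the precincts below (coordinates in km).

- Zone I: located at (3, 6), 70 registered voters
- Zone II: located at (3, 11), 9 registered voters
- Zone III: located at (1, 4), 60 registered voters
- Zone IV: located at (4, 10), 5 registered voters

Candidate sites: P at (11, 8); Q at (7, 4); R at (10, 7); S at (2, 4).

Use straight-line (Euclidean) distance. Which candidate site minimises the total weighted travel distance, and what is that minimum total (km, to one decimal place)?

Total weighted distance at each candidate:
  P (11, 8): total = 1336.8
  Q (7, 4): total = 779.2
  R (10, 7): total = 1170.3
  S (2, 4): total = 311.8
Minimum is at S with total 311.8 km.

S, total 311.8 km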